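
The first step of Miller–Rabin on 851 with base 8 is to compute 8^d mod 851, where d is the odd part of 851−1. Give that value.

851 − 1 = 850 = 2^1 · 425, so d = 425.
8^1 ≡ 8 (mod 851)
8^2 ≡ 8^2 = 64 ≡ 64 (mod 851)
8^4 ≡ 64^2 = 4096 ≡ 692 (mod 851)
8^8 ≡ 692^2 = 478864 ≡ 602 (mod 851)
8^16 ≡ 602^2 = 362404 ≡ 729 (mod 851)
8^32 ≡ 729^2 = 531441 ≡ 417 (mod 851)
8^64 ≡ 417^2 = 173889 ≡ 285 (mod 851)
8^128 ≡ 285^2 = 81225 ≡ 380 (mod 851)
8^256 ≡ 380^2 = 144400 ≡ 581 (mod 851)
425 = 256 + 128 + 32 + 8 + 1 in binary powers of 2.
So 8^425 ≡ 581 · 380 · 417 · 602 · 8 ≡ 541 (mod 851).
Squaring chain: 541; never reaches −1, so base 8 is a Miller–Rabin witness that 851 is composite.

541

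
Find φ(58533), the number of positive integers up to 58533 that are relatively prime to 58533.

38448

Factor: 58533 = 3 · 109 · 179.
φ(58533) = (3−1) · (109−1) · (179−1) = 2 · 108 · 178 = 38448.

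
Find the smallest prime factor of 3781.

19

3781 is odd.
Digit sum 19, not divisible by 3.
Ends in 1: not divisible by 5.
7: 3781 = 7·540 + 1
11: 3781 = 11·343 + 8
13: 3781 = 13·290 + 11
17: 3781 = 17·222 + 7
19: 3781 = 19·199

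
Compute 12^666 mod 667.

492

12^1 ≡ 12 (mod 667)
12^2 ≡ 12^2 = 144 ≡ 144 (mod 667)
12^4 ≡ 144^2 = 20736 ≡ 59 (mod 667)
12^8 ≡ 59^2 = 3481 ≡ 146 (mod 667)
12^16 ≡ 146^2 = 21316 ≡ 639 (mod 667)
12^32 ≡ 639^2 = 408321 ≡ 117 (mod 667)
12^64 ≡ 117^2 = 13689 ≡ 349 (mod 667)
12^128 ≡ 349^2 = 121801 ≡ 407 (mod 667)
12^256 ≡ 407^2 = 165649 ≡ 233 (mod 667)
12^512 ≡ 233^2 = 54289 ≡ 262 (mod 667)
666 = 512 + 128 + 16 + 8 + 2 in binary powers of 2.
So 12^666 ≡ 262 · 407 · 639 · 146 · 144 ≡ 492 (mod 667).
Since 492 ≠ 1, base 12 is a Fermat witness: 667 is composite.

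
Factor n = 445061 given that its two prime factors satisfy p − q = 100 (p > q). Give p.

719

Since p = q + 100, we have 445061 = q(q + 100), so q² + 100q − 445061 = 0.
Discriminant: 100² + 4·445061 = 10000 + 1780244 = 1790244; √1790244 = 1338.
q = (−100 + 1338)/2 = 619, and p = q + 100 = 719.
Check: 619 · 719 = 445061.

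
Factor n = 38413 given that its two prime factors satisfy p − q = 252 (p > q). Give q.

Since p = q + 252, we have 38413 = q(q + 252), so q² + 252q − 38413 = 0.
Discriminant: 252² + 4·38413 = 63504 + 153652 = 217156; √217156 = 466.
q = (−252 + 466)/2 = 107, and p = q + 252 = 359.
Check: 107 · 359 = 38413.

107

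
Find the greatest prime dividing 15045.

59

15045 = 3 · 5015
5015 = 5 · 1003
1003 = 17 · 59
59 is prime.
So 15045 = 3 · 5 · 17 · 59; the largest prime factor is 59.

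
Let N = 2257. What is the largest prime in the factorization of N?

61

2257 = 37 · 61
61 is prime.
So 2257 = 37 · 61; the largest prime factor is 61.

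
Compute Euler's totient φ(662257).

639600

Factor: 662257 = 79 · 83 · 101.
φ(662257) = (79−1) · (83−1) · (101−1) = 78 · 82 · 100 = 639600.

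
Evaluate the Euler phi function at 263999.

Factor: 263999 = 41 · 47 · 137.
φ(263999) = (41−1) · (47−1) · (137−1) = 40 · 46 · 136 = 250240.

250240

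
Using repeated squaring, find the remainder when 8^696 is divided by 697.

8^1 ≡ 8 (mod 697)
8^2 ≡ 8^2 = 64 ≡ 64 (mod 697)
8^4 ≡ 64^2 = 4096 ≡ 611 (mod 697)
8^8 ≡ 611^2 = 373321 ≡ 426 (mod 697)
8^16 ≡ 426^2 = 181476 ≡ 256 (mod 697)
8^32 ≡ 256^2 = 65536 ≡ 18 (mod 697)
8^64 ≡ 18^2 = 324 ≡ 324 (mod 697)
8^128 ≡ 324^2 = 104976 ≡ 426 (mod 697)
8^256 ≡ 426^2 = 181476 ≡ 256 (mod 697)
8^512 ≡ 256^2 = 65536 ≡ 18 (mod 697)
696 = 512 + 128 + 32 + 16 + 8 in binary powers of 2.
So 8^696 ≡ 18 · 426 · 18 · 256 · 426 ≡ 256 (mod 697).
Since 256 ≠ 1, base 8 is a Fermat witness: 697 is composite.

256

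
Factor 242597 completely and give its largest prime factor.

97

242597 = 41 · 5917
5917 = 61 · 97
97 is prime.
So 242597 = 41 · 61 · 97; the largest prime factor is 97.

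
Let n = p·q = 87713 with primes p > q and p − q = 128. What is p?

367

Since p = q + 128, we have 87713 = q(q + 128), so q² + 128q − 87713 = 0.
Discriminant: 128² + 4·87713 = 16384 + 350852 = 367236; √367236 = 606.
q = (−128 + 606)/2 = 239, and p = q + 128 = 367.
Check: 239 · 367 = 87713.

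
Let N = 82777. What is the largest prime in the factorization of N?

82777 = 23 · 3599
3599 = 59 · 61
61 is prime.
So 82777 = 23 · 59 · 61; the largest prime factor is 61.

61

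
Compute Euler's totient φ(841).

812

Factor: 841 = 29^2.
φ(841) = 29^1·(29−1) = 812.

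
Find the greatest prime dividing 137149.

89

137149 = 23 · 5963
5963 = 67 · 89
89 is prime.
So 137149 = 23 · 67 · 89; the largest prime factor is 89.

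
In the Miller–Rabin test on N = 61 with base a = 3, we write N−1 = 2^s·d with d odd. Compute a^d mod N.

61 − 1 = 60 = 2^2 · 15, so d = 15.
3^1 ≡ 3 (mod 61)
3^2 ≡ 3^2 = 9 ≡ 9 (mod 61)
3^4 ≡ 9^2 = 81 ≡ 20 (mod 61)
3^8 ≡ 20^2 = 400 ≡ 34 (mod 61)
15 = 8 + 4 + 2 + 1 in binary powers of 2.
So 3^15 ≡ 34 · 20 · 9 · 3 ≡ 60 (mod 61).
Since 3^d ≡ 60 (mod 61), base 3 does not prove 61 composite.

60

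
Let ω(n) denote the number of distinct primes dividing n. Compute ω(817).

817 = 19 · 43
817 = 19 · 43, which has 2 distinct prime factors.

2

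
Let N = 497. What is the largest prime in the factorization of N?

497 = 7 · 71
71 is prime.
So 497 = 7 · 71; the largest prime factor is 71.

71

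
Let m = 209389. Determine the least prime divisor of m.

209389 is odd.
Digit sum 31, not divisible by 3.
Ends in 9: not divisible by 5.
7: 209389 = 7·29912 + 5
11: 209389 = 11·19035 + 4
13: 209389 = 13·16106 + 11
17: 209389 = 17·12317

17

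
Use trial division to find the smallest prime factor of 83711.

83711 is odd.
Digit sum 20, not divisible by 3.
Ends in 1: not divisible by 5.
7: 83711 = 7·11958 + 5
11: 83711 = 11·7610 + 1
13: 83711 = 13·6439 + 4
17: 83711 = 17·4924 + 3
19: 83711 = 19·4405 + 16
23: 83711 = 23·3639 + 14
29: 83711 = 29·2886 + 17
31: 83711 = 31·2700 + 11
37: 83711 = 37·2262 + 17
41: 83711 = 41·2041 + 30
43: 83711 = 43·1946 + 33
47: 83711 = 47·1781 + 4
53: 83711 = 53·1579 + 24
59: 83711 = 59·1418 + 49
61: 83711 = 61·1372 + 19
67: 83711 = 67·1249 + 28
71: 83711 = 71·1179 + 2
73: 83711 = 73·1146 + 53
79: 83711 = 79·1059 + 50
83: 83711 = 83·1008 + 47
89: 83711 = 89·940 + 51
97: 83711 = 97·863

97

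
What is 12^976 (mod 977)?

12^1 ≡ 12 (mod 977)
12^2 ≡ 12^2 = 144 ≡ 144 (mod 977)
12^4 ≡ 144^2 = 20736 ≡ 219 (mod 977)
12^8 ≡ 219^2 = 47961 ≡ 88 (mod 977)
12^16 ≡ 88^2 = 7744 ≡ 905 (mod 977)
12^32 ≡ 905^2 = 819025 ≡ 299 (mod 977)
12^64 ≡ 299^2 = 89401 ≡ 494 (mod 977)
12^128 ≡ 494^2 = 244036 ≡ 763 (mod 977)
12^256 ≡ 763^2 = 582169 ≡ 854 (mod 977)
12^512 ≡ 854^2 = 729316 ≡ 474 (mod 977)
976 = 512 + 256 + 128 + 64 + 16 in binary powers of 2.
So 12^976 ≡ 474 · 854 · 763 · 494 · 905 ≡ 1 (mod 977).
Since the result is 1, base 12 gives no evidence that 977 is composite.

1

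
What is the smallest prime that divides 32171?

32171 is odd.
Digit sum 14, not divisible by 3.
Ends in 1: not divisible by 5.
7: 32171 = 7·4595 + 6
11: 32171 = 11·2924 + 7
13: 32171 = 13·2474 + 9
17: 32171 = 17·1892 + 7
19: 32171 = 19·1693 + 4
23: 32171 = 23·1398 + 17
29: 32171 = 29·1109 + 10
31: 32171 = 31·1037 + 24
37: 32171 = 37·869 + 18
41: 32171 = 41·784 + 27
43: 32171 = 43·748 + 7
47: 32171 = 47·684 + 23
53: 32171 = 53·607

53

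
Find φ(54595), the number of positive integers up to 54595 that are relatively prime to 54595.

Factor: 54595 = 5 · 61 · 179.
φ(54595) = (5−1) · (61−1) · (179−1) = 4 · 60 · 178 = 42720.

42720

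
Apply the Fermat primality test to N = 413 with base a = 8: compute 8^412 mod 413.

302

8^1 ≡ 8 (mod 413)
8^2 ≡ 8^2 = 64 ≡ 64 (mod 413)
8^4 ≡ 64^2 = 4096 ≡ 379 (mod 413)
8^8 ≡ 379^2 = 143641 ≡ 330 (mod 413)
8^16 ≡ 330^2 = 108900 ≡ 281 (mod 413)
8^32 ≡ 281^2 = 78961 ≡ 78 (mod 413)
8^64 ≡ 78^2 = 6084 ≡ 302 (mod 413)
8^128 ≡ 302^2 = 91204 ≡ 344 (mod 413)
8^256 ≡ 344^2 = 118336 ≡ 218 (mod 413)
412 = 256 + 128 + 16 + 8 + 4 in binary powers of 2.
So 8^412 ≡ 218 · 344 · 281 · 330 · 379 ≡ 302 (mod 413).
Since 302 ≠ 1, base 8 is a Fermat witness: 413 is composite.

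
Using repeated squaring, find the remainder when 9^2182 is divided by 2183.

1196

9^1 ≡ 9 (mod 2183)
9^2 ≡ 9^2 = 81 ≡ 81 (mod 2183)
9^4 ≡ 81^2 = 6561 ≡ 12 (mod 2183)
9^8 ≡ 12^2 = 144 ≡ 144 (mod 2183)
9^16 ≡ 144^2 = 20736 ≡ 1089 (mod 2183)
9^32 ≡ 1089^2 = 1185921 ≡ 552 (mod 2183)
9^64 ≡ 552^2 = 304704 ≡ 1267 (mod 2183)
9^128 ≡ 1267^2 = 1605289 ≡ 784 (mod 2183)
9^256 ≡ 784^2 = 614656 ≡ 1233 (mod 2183)
9^512 ≡ 1233^2 = 1520289 ≡ 921 (mod 2183)
9^1024 ≡ 921^2 = 848241 ≡ 1237 (mod 2183)
9^2048 ≡ 1237^2 = 1530169 ≡ 2069 (mod 2183)
2182 = 2048 + 128 + 4 + 2 in binary powers of 2.
So 9^2182 ≡ 2069 · 784 · 12 · 81 ≡ 1196 (mod 2183).
Since 1196 ≠ 1, base 9 is a Fermat witness: 2183 is composite.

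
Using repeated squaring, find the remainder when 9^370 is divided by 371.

275

9^1 ≡ 9 (mod 371)
9^2 ≡ 9^2 = 81 ≡ 81 (mod 371)
9^4 ≡ 81^2 = 6561 ≡ 254 (mod 371)
9^8 ≡ 254^2 = 64516 ≡ 333 (mod 371)
9^16 ≡ 333^2 = 110889 ≡ 331 (mod 371)
9^32 ≡ 331^2 = 109561 ≡ 116 (mod 371)
9^64 ≡ 116^2 = 13456 ≡ 100 (mod 371)
9^128 ≡ 100^2 = 10000 ≡ 354 (mod 371)
9^256 ≡ 354^2 = 125316 ≡ 289 (mod 371)
370 = 256 + 64 + 32 + 16 + 2 in binary powers of 2.
So 9^370 ≡ 289 · 100 · 116 · 331 · 81 ≡ 275 (mod 371).
Since 275 ≠ 1, base 9 is a Fermat witness: 371 is composite.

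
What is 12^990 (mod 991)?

1

12^1 ≡ 12 (mod 991)
12^2 ≡ 12^2 = 144 ≡ 144 (mod 991)
12^4 ≡ 144^2 = 20736 ≡ 916 (mod 991)
12^8 ≡ 916^2 = 839056 ≡ 670 (mod 991)
12^16 ≡ 670^2 = 448900 ≡ 968 (mod 991)
12^32 ≡ 968^2 = 937024 ≡ 529 (mod 991)
12^64 ≡ 529^2 = 279841 ≡ 379 (mod 991)
12^128 ≡ 379^2 = 143641 ≡ 937 (mod 991)
12^256 ≡ 937^2 = 877969 ≡ 934 (mod 991)
12^512 ≡ 934^2 = 872356 ≡ 276 (mod 991)
990 = 512 + 256 + 128 + 64 + 16 + 8 + 4 + 2 in binary powers of 2.
So 12^990 ≡ 276 · 934 · 937 · 379 · 968 · 670 · 916 · 144 ≡ 1 (mod 991).
Since the result is 1, base 12 gives no evidence that 991 is composite.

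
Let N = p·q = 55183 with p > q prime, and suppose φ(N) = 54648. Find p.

φ(n) = (p−1)(q−1) = n − (p+q) + 1, so p + q = 55183 − 54648 + 1 = 536.
p and q are the roots of t² − 536t + 55183 = 0.
Discriminant: 536² − 4·55183 = 287296 − 220732 = 66564; √66564 = 258.
q = (536 − 258)/2 = 139, p = (536 + 258)/2 = 397.
Check: 139 · 397 = 55183.

397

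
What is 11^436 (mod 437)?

11^1 ≡ 11 (mod 437)
11^2 ≡ 11^2 = 121 ≡ 121 (mod 437)
11^4 ≡ 121^2 = 14641 ≡ 220 (mod 437)
11^8 ≡ 220^2 = 48400 ≡ 330 (mod 437)
11^16 ≡ 330^2 = 108900 ≡ 87 (mod 437)
11^32 ≡ 87^2 = 7569 ≡ 140 (mod 437)
11^64 ≡ 140^2 = 19600 ≡ 372 (mod 437)
11^128 ≡ 372^2 = 138384 ≡ 292 (mod 437)
11^256 ≡ 292^2 = 85264 ≡ 49 (mod 437)
436 = 256 + 128 + 32 + 16 + 4 in binary powers of 2.
So 11^436 ≡ 49 · 292 · 140 · 87 · 220 ≡ 315 (mod 437).
Since 315 ≠ 1, base 11 is a Fermat witness: 437 is composite.

315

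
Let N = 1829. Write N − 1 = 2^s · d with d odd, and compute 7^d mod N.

1829 − 1 = 1828 = 2^2 · 457, so d = 457.
7^1 ≡ 7 (mod 1829)
7^2 ≡ 7^2 = 49 ≡ 49 (mod 1829)
7^4 ≡ 49^2 = 2401 ≡ 572 (mod 1829)
7^8 ≡ 572^2 = 327184 ≡ 1622 (mod 1829)
7^16 ≡ 1622^2 = 2630884 ≡ 782 (mod 1829)
7^32 ≡ 782^2 = 611524 ≡ 638 (mod 1829)
7^64 ≡ 638^2 = 407044 ≡ 1006 (mod 1829)
7^128 ≡ 1006^2 = 1012036 ≡ 599 (mod 1829)
7^256 ≡ 599^2 = 358801 ≡ 317 (mod 1829)
457 = 256 + 128 + 64 + 8 + 1 in binary powers of 2.
So 7^457 ≡ 317 · 599 · 1006 · 1622 · 7 ≡ 989 (mod 1829).
Squaring chain: 989 → 1435; never reaches −1, so base 7 is a Miller–Rabin witness that 1829 is composite.

989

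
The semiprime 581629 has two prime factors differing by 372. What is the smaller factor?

Since p = q + 372, we have 581629 = q(q + 372), so q² + 372q − 581629 = 0.
Discriminant: 372² + 4·581629 = 138384 + 2326516 = 2464900; √2464900 = 1570.
q = (−372 + 1570)/2 = 599, and p = q + 372 = 971.
Check: 599 · 971 = 581629.

599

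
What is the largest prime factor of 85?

17

85 = 5 · 17
17 is prime.
So 85 = 5 · 17; the largest prime factor is 17.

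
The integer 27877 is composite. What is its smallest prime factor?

61

27877 is odd.
Digit sum 31, not divisible by 3.
Ends in 7: not divisible by 5.
7: 27877 = 7·3982 + 3
11: 27877 = 11·2534 + 3
13: 27877 = 13·2144 + 5
17: 27877 = 17·1639 + 14
19: 27877 = 19·1467 + 4
23: 27877 = 23·1212 + 1
29: 27877 = 29·961 + 8
31: 27877 = 31·899 + 8
37: 27877 = 37·753 + 16
41: 27877 = 41·679 + 38
43: 27877 = 43·648 + 13
47: 27877 = 47·593 + 6
53: 27877 = 53·525 + 52
59: 27877 = 59·472 + 29
61: 27877 = 61·457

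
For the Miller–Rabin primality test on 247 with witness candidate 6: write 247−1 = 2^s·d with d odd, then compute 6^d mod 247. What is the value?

125

247 − 1 = 246 = 2^1 · 123, so d = 123.
6^1 ≡ 6 (mod 247)
6^2 ≡ 6^2 = 36 ≡ 36 (mod 247)
6^4 ≡ 36^2 = 1296 ≡ 61 (mod 247)
6^8 ≡ 61^2 = 3721 ≡ 16 (mod 247)
6^16 ≡ 16^2 = 256 ≡ 9 (mod 247)
6^32 ≡ 9^2 = 81 ≡ 81 (mod 247)
6^64 ≡ 81^2 = 6561 ≡ 139 (mod 247)
123 = 64 + 32 + 16 + 8 + 2 + 1 in binary powers of 2.
So 6^123 ≡ 139 · 81 · 9 · 16 · 36 · 6 ≡ 125 (mod 247).
Squaring chain: 125; never reaches −1, so base 6 is a Miller–Rabin witness that 247 is composite.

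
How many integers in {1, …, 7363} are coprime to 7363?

Factor: 7363 = 37 · 199.
φ(7363) = (37−1) · (199−1) = 36 · 198 = 7128.

7128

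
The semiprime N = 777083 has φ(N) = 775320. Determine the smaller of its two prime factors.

φ(n) = (p−1)(q−1) = n − (p+q) + 1, so p + q = 777083 − 775320 + 1 = 1764.
p and q are the roots of t² − 1764t + 777083 = 0.
Discriminant: 1764² − 4·777083 = 3111696 − 3108332 = 3364; √3364 = 58.
q = (1764 − 58)/2 = 853, p = (1764 + 58)/2 = 911.
Check: 853 · 911 = 777083.

853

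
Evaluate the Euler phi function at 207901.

195888

Factor: 207901 = 29 · 67 · 107.
φ(207901) = (29−1) · (67−1) · (107−1) = 28 · 66 · 106 = 195888.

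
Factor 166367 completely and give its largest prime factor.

166367 = 43 · 3869
3869 = 53 · 73
73 is prime.
So 166367 = 43 · 53 · 73; the largest prime factor is 73.

73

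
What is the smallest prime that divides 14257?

14257 is odd.
Digit sum 19, not divisible by 3.
Ends in 7: not divisible by 5.
7: 14257 = 7·2036 + 5
11: 14257 = 11·1296 + 1
13: 14257 = 13·1096 + 9
17: 14257 = 17·838 + 11
19: 14257 = 19·750 + 7
23: 14257 = 23·619 + 20
29: 14257 = 29·491 + 18
31: 14257 = 31·459 + 28
37: 14257 = 37·385 + 12
41: 14257 = 41·347 + 30
43: 14257 = 43·331 + 24
47: 14257 = 47·303 + 16
53: 14257 = 53·269

53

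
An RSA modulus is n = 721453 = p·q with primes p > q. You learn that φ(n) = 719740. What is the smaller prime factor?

φ(n) = (p−1)(q−1) = n − (p+q) + 1, so p + q = 721453 − 719740 + 1 = 1714.
p and q are the roots of t² − 1714t + 721453 = 0.
Discriminant: 1714² − 4·721453 = 2937796 − 2885812 = 51984; √51984 = 228.
q = (1714 − 228)/2 = 743, p = (1714 + 228)/2 = 971.
Check: 743 · 971 = 721453.

743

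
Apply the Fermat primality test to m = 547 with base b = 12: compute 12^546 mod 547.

1

12^1 ≡ 12 (mod 547)
12^2 ≡ 12^2 = 144 ≡ 144 (mod 547)
12^4 ≡ 144^2 = 20736 ≡ 497 (mod 547)
12^8 ≡ 497^2 = 247009 ≡ 312 (mod 547)
12^16 ≡ 312^2 = 97344 ≡ 525 (mod 547)
12^32 ≡ 525^2 = 275625 ≡ 484 (mod 547)
12^64 ≡ 484^2 = 234256 ≡ 140 (mod 547)
12^128 ≡ 140^2 = 19600 ≡ 455 (mod 547)
12^256 ≡ 455^2 = 207025 ≡ 259 (mod 547)
12^512 ≡ 259^2 = 67081 ≡ 347 (mod 547)
546 = 512 + 32 + 2 in binary powers of 2.
So 12^546 ≡ 347 · 484 · 144 ≡ 1 (mod 547).
Since the result is 1, base 12 gives no evidence that 547 is composite.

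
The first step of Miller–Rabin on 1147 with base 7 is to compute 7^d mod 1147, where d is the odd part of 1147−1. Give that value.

1147 − 1 = 1146 = 2^1 · 573, so d = 573.
7^1 ≡ 7 (mod 1147)
7^2 ≡ 7^2 = 49 ≡ 49 (mod 1147)
7^4 ≡ 49^2 = 2401 ≡ 107 (mod 1147)
7^8 ≡ 107^2 = 11449 ≡ 1126 (mod 1147)
7^16 ≡ 1126^2 = 1267876 ≡ 441 (mod 1147)
7^32 ≡ 441^2 = 194481 ≡ 638 (mod 1147)
7^64 ≡ 638^2 = 407044 ≡ 1006 (mod 1147)
7^128 ≡ 1006^2 = 1012036 ≡ 382 (mod 1147)
7^256 ≡ 382^2 = 145924 ≡ 255 (mod 1147)
7^512 ≡ 255^2 = 65025 ≡ 793 (mod 1147)
573 = 512 + 32 + 16 + 8 + 4 + 1 in binary powers of 2.
So 7^573 ≡ 793 · 638 · 441 · 1126 · 107 · 7 ≡ 1025 (mod 1147).
Squaring chain: 1025; never reaches −1, so base 7 is a Miller–Rabin witness that 1147 is composite.

1025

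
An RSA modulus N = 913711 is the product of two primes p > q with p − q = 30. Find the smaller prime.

Since p = q + 30, we have 913711 = q(q + 30), so q² + 30q − 913711 = 0.
Discriminant: 30² + 4·913711 = 900 + 3654844 = 3655744; √3655744 = 1912.
q = (−30 + 1912)/2 = 941, and p = q + 30 = 971.
Check: 941 · 971 = 913711.

941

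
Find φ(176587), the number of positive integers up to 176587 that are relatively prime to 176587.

Factor: 176587 = 41 · 59 · 73.
φ(176587) = (41−1) · (59−1) · (73−1) = 40 · 58 · 72 = 167040.

167040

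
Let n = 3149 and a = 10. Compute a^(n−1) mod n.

10^1 ≡ 10 (mod 3149)
10^2 ≡ 10^2 = 100 ≡ 100 (mod 3149)
10^4 ≡ 100^2 = 10000 ≡ 553 (mod 3149)
10^8 ≡ 553^2 = 305809 ≡ 356 (mod 3149)
10^16 ≡ 356^2 = 126736 ≡ 776 (mod 3149)
10^32 ≡ 776^2 = 602176 ≡ 717 (mod 3149)
10^64 ≡ 717^2 = 514089 ≡ 802 (mod 3149)
10^128 ≡ 802^2 = 643204 ≡ 808 (mod 3149)
10^256 ≡ 808^2 = 652864 ≡ 1021 (mod 3149)
10^512 ≡ 1021^2 = 1042441 ≡ 122 (mod 3149)
10^1024 ≡ 122^2 = 14884 ≡ 2288 (mod 3149)
10^2048 ≡ 2288^2 = 5234944 ≡ 1306 (mod 3149)
3148 = 2048 + 1024 + 64 + 8 + 4 in binary powers of 2.
So 10^3148 ≡ 1306 · 2288 · 802 · 356 · 553 ≡ 488 (mod 3149).
Since 488 ≠ 1, base 10 is a Fermat witness: 3149 is composite.

488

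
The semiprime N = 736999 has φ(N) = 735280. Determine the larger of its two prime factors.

911

φ(n) = (p−1)(q−1) = n − (p+q) + 1, so p + q = 736999 − 735280 + 1 = 1720.
p and q are the roots of t² − 1720t + 736999 = 0.
Discriminant: 1720² − 4·736999 = 2958400 − 2947996 = 10404; √10404 = 102.
q = (1720 − 102)/2 = 809, p = (1720 + 102)/2 = 911.
Check: 809 · 911 = 736999.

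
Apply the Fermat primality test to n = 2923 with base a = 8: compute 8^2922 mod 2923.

8^1 ≡ 8 (mod 2923)
8^2 ≡ 8^2 = 64 ≡ 64 (mod 2923)
8^4 ≡ 64^2 = 4096 ≡ 1173 (mod 2923)
8^8 ≡ 1173^2 = 1375929 ≡ 2119 (mod 2923)
8^16 ≡ 2119^2 = 4490161 ≡ 433 (mod 2923)
8^32 ≡ 433^2 = 187489 ≡ 417 (mod 2923)
8^64 ≡ 417^2 = 173889 ≡ 1432 (mod 2923)
8^128 ≡ 1432^2 = 2050624 ≡ 1601 (mod 2923)
8^256 ≡ 1601^2 = 2563201 ≡ 2653 (mod 2923)
8^512 ≡ 2653^2 = 7038409 ≡ 2748 (mod 2923)
8^1024 ≡ 2748^2 = 7551504 ≡ 1395 (mod 2923)
8^2048 ≡ 1395^2 = 1946025 ≡ 2230 (mod 2923)
2922 = 2048 + 512 + 256 + 64 + 32 + 8 + 2 in binary powers of 2.
So 8^2922 ≡ 2230 · 2748 · 2653 · 1432 · 417 · 2119 · 64 ≡ 1553 (mod 2923).
Since 1553 ≠ 1, base 8 is a Fermat witness: 2923 is composite.

1553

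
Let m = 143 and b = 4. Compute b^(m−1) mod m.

4^1 ≡ 4 (mod 143)
4^2 ≡ 4^2 = 16 ≡ 16 (mod 143)
4^4 ≡ 16^2 = 256 ≡ 113 (mod 143)
4^8 ≡ 113^2 = 12769 ≡ 42 (mod 143)
4^16 ≡ 42^2 = 1764 ≡ 48 (mod 143)
4^32 ≡ 48^2 = 2304 ≡ 16 (mod 143)
4^64 ≡ 16^2 = 256 ≡ 113 (mod 143)
4^128 ≡ 113^2 = 12769 ≡ 42 (mod 143)
142 = 128 + 8 + 4 + 2 in binary powers of 2.
So 4^142 ≡ 42 · 42 · 113 · 16 ≡ 126 (mod 143).
Since 126 ≠ 1, base 4 is a Fermat witness: 143 is composite.

126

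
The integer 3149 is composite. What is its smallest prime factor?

3149 is odd.
Digit sum 17, not divisible by 3.
Ends in 9: not divisible by 5.
7: 3149 = 7·449 + 6
11: 3149 = 11·286 + 3
13: 3149 = 13·242 + 3
17: 3149 = 17·185 + 4
19: 3149 = 19·165 + 14
23: 3149 = 23·136 + 21
29: 3149 = 29·108 + 17
31: 3149 = 31·101 + 18
37: 3149 = 37·85 + 4
41: 3149 = 41·76 + 33
43: 3149 = 43·73 + 10
47: 3149 = 47·67

47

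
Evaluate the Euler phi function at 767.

Factor: 767 = 13 · 59.
φ(767) = (13−1) · (59−1) = 12 · 58 = 696.

696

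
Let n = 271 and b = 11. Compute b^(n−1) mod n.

11^1 ≡ 11 (mod 271)
11^2 ≡ 11^2 = 121 ≡ 121 (mod 271)
11^4 ≡ 121^2 = 14641 ≡ 7 (mod 271)
11^8 ≡ 7^2 = 49 ≡ 49 (mod 271)
11^16 ≡ 49^2 = 2401 ≡ 233 (mod 271)
11^32 ≡ 233^2 = 54289 ≡ 89 (mod 271)
11^64 ≡ 89^2 = 7921 ≡ 62 (mod 271)
11^128 ≡ 62^2 = 3844 ≡ 50 (mod 271)
11^256 ≡ 50^2 = 2500 ≡ 61 (mod 271)
270 = 256 + 8 + 4 + 2 in binary powers of 2.
So 11^270 ≡ 61 · 49 · 7 · 121 ≡ 1 (mod 271).
Since the result is 1, base 11 gives no evidence that 271 is composite.

1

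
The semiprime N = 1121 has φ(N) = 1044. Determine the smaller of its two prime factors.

19

φ(n) = (p−1)(q−1) = n − (p+q) + 1, so p + q = 1121 − 1044 + 1 = 78.
p and q are the roots of t² − 78t + 1121 = 0.
Discriminant: 78² − 4·1121 = 6084 − 4484 = 1600; √1600 = 40.
q = (78 − 40)/2 = 19, p = (78 + 40)/2 = 59.
Check: 19 · 59 = 1121.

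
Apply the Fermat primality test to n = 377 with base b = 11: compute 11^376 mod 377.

11^1 ≡ 11 (mod 377)
11^2 ≡ 11^2 = 121 ≡ 121 (mod 377)
11^4 ≡ 121^2 = 14641 ≡ 315 (mod 377)
11^8 ≡ 315^2 = 99225 ≡ 74 (mod 377)
11^16 ≡ 74^2 = 5476 ≡ 198 (mod 377)
11^32 ≡ 198^2 = 39204 ≡ 373 (mod 377)
11^64 ≡ 373^2 = 139129 ≡ 16 (mod 377)
11^128 ≡ 16^2 = 256 ≡ 256 (mod 377)
11^256 ≡ 256^2 = 65536 ≡ 315 (mod 377)
376 = 256 + 64 + 32 + 16 + 8 in binary powers of 2.
So 11^376 ≡ 315 · 16 · 373 · 198 · 74 ≡ 81 (mod 377).
Since 81 ≠ 1, base 11 is a Fermat witness: 377 is composite.

81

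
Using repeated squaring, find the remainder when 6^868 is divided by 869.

6^1 ≡ 6 (mod 869)
6^2 ≡ 6^2 = 36 ≡ 36 (mod 869)
6^4 ≡ 36^2 = 1296 ≡ 427 (mod 869)
6^8 ≡ 427^2 = 182329 ≡ 708 (mod 869)
6^16 ≡ 708^2 = 501264 ≡ 720 (mod 869)
6^32 ≡ 720^2 = 518400 ≡ 476 (mod 869)
6^64 ≡ 476^2 = 226576 ≡ 636 (mod 869)
6^128 ≡ 636^2 = 404496 ≡ 411 (mod 869)
6^256 ≡ 411^2 = 168921 ≡ 335 (mod 869)
6^512 ≡ 335^2 = 112225 ≡ 124 (mod 869)
868 = 512 + 256 + 64 + 32 + 4 in binary powers of 2.
So 6^868 ≡ 124 · 335 · 636 · 476 · 427 ≡ 840 (mod 869).
Since 840 ≠ 1, base 6 is a Fermat witness: 869 is composite.

840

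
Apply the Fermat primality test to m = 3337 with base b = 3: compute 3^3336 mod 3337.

3^1 ≡ 3 (mod 3337)
3^2 ≡ 3^2 = 9 ≡ 9 (mod 3337)
3^4 ≡ 9^2 = 81 ≡ 81 (mod 3337)
3^8 ≡ 81^2 = 6561 ≡ 3224 (mod 3337)
3^16 ≡ 3224^2 = 10394176 ≡ 2758 (mod 3337)
3^32 ≡ 2758^2 = 7606564 ≡ 1541 (mod 3337)
3^64 ≡ 1541^2 = 2374681 ≡ 2074 (mod 3337)
3^128 ≡ 2074^2 = 4301476 ≡ 83 (mod 3337)
3^256 ≡ 83^2 = 6889 ≡ 215 (mod 3337)
3^512 ≡ 215^2 = 46225 ≡ 2844 (mod 3337)
3^1024 ≡ 2844^2 = 8088336 ≡ 2785 (mod 3337)
3^2048 ≡ 2785^2 = 7756225 ≡ 1037 (mod 3337)
3336 = 2048 + 1024 + 256 + 8 in binary powers of 2.
So 3^3336 ≡ 1037 · 2785 · 215 · 3224 ≡ 144 (mod 3337).
Since 144 ≠ 1, base 3 is a Fermat witness: 3337 is composite.

144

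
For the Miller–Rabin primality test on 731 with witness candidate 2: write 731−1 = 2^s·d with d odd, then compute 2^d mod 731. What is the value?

389

731 − 1 = 730 = 2^1 · 365, so d = 365.
2^1 ≡ 2 (mod 731)
2^2 ≡ 2^2 = 4 ≡ 4 (mod 731)
2^4 ≡ 4^2 = 16 ≡ 16 (mod 731)
2^8 ≡ 16^2 = 256 ≡ 256 (mod 731)
2^16 ≡ 256^2 = 65536 ≡ 477 (mod 731)
2^32 ≡ 477^2 = 227529 ≡ 188 (mod 731)
2^64 ≡ 188^2 = 35344 ≡ 256 (mod 731)
2^128 ≡ 256^2 = 65536 ≡ 477 (mod 731)
2^256 ≡ 477^2 = 227529 ≡ 188 (mod 731)
365 = 256 + 64 + 32 + 8 + 4 + 1 in binary powers of 2.
So 2^365 ≡ 188 · 256 · 188 · 256 · 16 · 2 ≡ 389 (mod 731).
Squaring chain: 389; never reaches −1, so base 2 is a Miller–Rabin witness that 731 is composite.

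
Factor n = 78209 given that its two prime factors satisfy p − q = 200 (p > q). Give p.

397

Since p = q + 200, we have 78209 = q(q + 200), so q² + 200q − 78209 = 0.
Discriminant: 200² + 4·78209 = 40000 + 312836 = 352836; √352836 = 594.
q = (−200 + 594)/2 = 197, and p = q + 200 = 397.
Check: 197 · 397 = 78209.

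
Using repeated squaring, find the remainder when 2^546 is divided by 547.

2^1 ≡ 2 (mod 547)
2^2 ≡ 2^2 = 4 ≡ 4 (mod 547)
2^4 ≡ 4^2 = 16 ≡ 16 (mod 547)
2^8 ≡ 16^2 = 256 ≡ 256 (mod 547)
2^16 ≡ 256^2 = 65536 ≡ 443 (mod 547)
2^32 ≡ 443^2 = 196249 ≡ 423 (mod 547)
2^64 ≡ 423^2 = 178929 ≡ 60 (mod 547)
2^128 ≡ 60^2 = 3600 ≡ 318 (mod 547)
2^256 ≡ 318^2 = 101124 ≡ 476 (mod 547)
2^512 ≡ 476^2 = 226576 ≡ 118 (mod 547)
546 = 512 + 32 + 2 in binary powers of 2.
So 2^546 ≡ 118 · 423 · 4 ≡ 1 (mod 547).
Since the result is 1, base 2 gives no evidence that 547 is composite.

1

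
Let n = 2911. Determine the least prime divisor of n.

41

2911 is odd.
Digit sum 13, not divisible by 3.
Ends in 1: not divisible by 5.
7: 2911 = 7·415 + 6
11: 2911 = 11·264 + 7
13: 2911 = 13·223 + 12
17: 2911 = 17·171 + 4
19: 2911 = 19·153 + 4
23: 2911 = 23·126 + 13
29: 2911 = 29·100 + 11
31: 2911 = 31·93 + 28
37: 2911 = 37·78 + 25
41: 2911 = 41·71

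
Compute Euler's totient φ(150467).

138112

Factor: 150467 = 17 · 53 · 167.
φ(150467) = (17−1) · (53−1) · (167−1) = 16 · 52 · 166 = 138112.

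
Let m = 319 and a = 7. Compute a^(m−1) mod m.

53

7^1 ≡ 7 (mod 319)
7^2 ≡ 7^2 = 49 ≡ 49 (mod 319)
7^4 ≡ 49^2 = 2401 ≡ 168 (mod 319)
7^8 ≡ 168^2 = 28224 ≡ 152 (mod 319)
7^16 ≡ 152^2 = 23104 ≡ 136 (mod 319)
7^32 ≡ 136^2 = 18496 ≡ 313 (mod 319)
7^64 ≡ 313^2 = 97969 ≡ 36 (mod 319)
7^128 ≡ 36^2 = 1296 ≡ 20 (mod 319)
7^256 ≡ 20^2 = 400 ≡ 81 (mod 319)
318 = 256 + 32 + 16 + 8 + 4 + 2 in binary powers of 2.
So 7^318 ≡ 81 · 313 · 136 · 152 · 168 · 49 ≡ 53 (mod 319).
Since 53 ≠ 1, base 7 is a Fermat witness: 319 is composite.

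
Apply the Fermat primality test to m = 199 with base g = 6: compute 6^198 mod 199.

6^1 ≡ 6 (mod 199)
6^2 ≡ 6^2 = 36 ≡ 36 (mod 199)
6^4 ≡ 36^2 = 1296 ≡ 102 (mod 199)
6^8 ≡ 102^2 = 10404 ≡ 56 (mod 199)
6^16 ≡ 56^2 = 3136 ≡ 151 (mod 199)
6^32 ≡ 151^2 = 22801 ≡ 115 (mod 199)
6^64 ≡ 115^2 = 13225 ≡ 91 (mod 199)
6^128 ≡ 91^2 = 8281 ≡ 122 (mod 199)
198 = 128 + 64 + 4 + 2 in binary powers of 2.
So 6^198 ≡ 122 · 91 · 102 · 36 ≡ 1 (mod 199).
Since the result is 1, base 6 gives no evidence that 199 is composite.

1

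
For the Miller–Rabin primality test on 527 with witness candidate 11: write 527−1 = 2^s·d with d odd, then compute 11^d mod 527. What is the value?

105

527 − 1 = 526 = 2^1 · 263, so d = 263.
11^1 ≡ 11 (mod 527)
11^2 ≡ 11^2 = 121 ≡ 121 (mod 527)
11^4 ≡ 121^2 = 14641 ≡ 412 (mod 527)
11^8 ≡ 412^2 = 169744 ≡ 50 (mod 527)
11^16 ≡ 50^2 = 2500 ≡ 392 (mod 527)
11^32 ≡ 392^2 = 153664 ≡ 307 (mod 527)
11^64 ≡ 307^2 = 94249 ≡ 443 (mod 527)
11^128 ≡ 443^2 = 196249 ≡ 205 (mod 527)
11^256 ≡ 205^2 = 42025 ≡ 392 (mod 527)
263 = 256 + 4 + 2 + 1 in binary powers of 2.
So 11^263 ≡ 392 · 412 · 121 · 11 ≡ 105 (mod 527).
Squaring chain: 105; never reaches −1, so base 11 is a Miller–Rabin witness that 527 is composite.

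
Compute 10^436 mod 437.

10^1 ≡ 10 (mod 437)
10^2 ≡ 10^2 = 100 ≡ 100 (mod 437)
10^4 ≡ 100^2 = 10000 ≡ 386 (mod 437)
10^8 ≡ 386^2 = 148996 ≡ 416 (mod 437)
10^16 ≡ 416^2 = 173056 ≡ 4 (mod 437)
10^32 ≡ 4^2 = 16 ≡ 16 (mod 437)
10^64 ≡ 16^2 = 256 ≡ 256 (mod 437)
10^128 ≡ 256^2 = 65536 ≡ 423 (mod 437)
10^256 ≡ 423^2 = 178929 ≡ 196 (mod 437)
436 = 256 + 128 + 32 + 16 + 4 in binary powers of 2.
So 10^436 ≡ 196 · 423 · 16 · 4 · 386 ≡ 101 (mod 437).
Since 101 ≠ 1, base 10 is a Fermat witness: 437 is composite.

101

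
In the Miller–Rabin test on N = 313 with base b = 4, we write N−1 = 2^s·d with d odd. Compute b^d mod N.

312

313 − 1 = 312 = 2^3 · 39, so d = 39.
4^1 ≡ 4 (mod 313)
4^2 ≡ 4^2 = 16 ≡ 16 (mod 313)
4^4 ≡ 16^2 = 256 ≡ 256 (mod 313)
4^8 ≡ 256^2 = 65536 ≡ 119 (mod 313)
4^16 ≡ 119^2 = 14161 ≡ 76 (mod 313)
4^32 ≡ 76^2 = 5776 ≡ 142 (mod 313)
39 = 32 + 4 + 2 + 1 in binary powers of 2.
So 4^39 ≡ 142 · 256 · 16 · 4 ≡ 312 (mod 313).
Since 4^d ≡ 312 (mod 313), base 4 does not prove 313 composite.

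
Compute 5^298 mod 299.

64

5^1 ≡ 5 (mod 299)
5^2 ≡ 5^2 = 25 ≡ 25 (mod 299)
5^4 ≡ 25^2 = 625 ≡ 27 (mod 299)
5^8 ≡ 27^2 = 729 ≡ 131 (mod 299)
5^16 ≡ 131^2 = 17161 ≡ 118 (mod 299)
5^32 ≡ 118^2 = 13924 ≡ 170 (mod 299)
5^64 ≡ 170^2 = 28900 ≡ 196 (mod 299)
5^128 ≡ 196^2 = 38416 ≡ 144 (mod 299)
5^256 ≡ 144^2 = 20736 ≡ 105 (mod 299)
298 = 256 + 32 + 8 + 2 in binary powers of 2.
So 5^298 ≡ 105 · 170 · 131 · 25 ≡ 64 (mod 299).
Since 64 ≠ 1, base 5 is a Fermat witness: 299 is composite.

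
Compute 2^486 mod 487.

1

2^1 ≡ 2 (mod 487)
2^2 ≡ 2^2 = 4 ≡ 4 (mod 487)
2^4 ≡ 4^2 = 16 ≡ 16 (mod 487)
2^8 ≡ 16^2 = 256 ≡ 256 (mod 487)
2^16 ≡ 256^2 = 65536 ≡ 278 (mod 487)
2^32 ≡ 278^2 = 77284 ≡ 338 (mod 487)
2^64 ≡ 338^2 = 114244 ≡ 286 (mod 487)
2^128 ≡ 286^2 = 81796 ≡ 467 (mod 487)
2^256 ≡ 467^2 = 218089 ≡ 400 (mod 487)
486 = 256 + 128 + 64 + 32 + 4 + 2 in binary powers of 2.
So 2^486 ≡ 400 · 467 · 286 · 338 · 16 · 4 ≡ 1 (mod 487).
Since the result is 1, base 2 gives no evidence that 487 is composite.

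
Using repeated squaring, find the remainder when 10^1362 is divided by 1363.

10^1 ≡ 10 (mod 1363)
10^2 ≡ 10^2 = 100 ≡ 100 (mod 1363)
10^4 ≡ 100^2 = 10000 ≡ 459 (mod 1363)
10^8 ≡ 459^2 = 210681 ≡ 779 (mod 1363)
10^16 ≡ 779^2 = 606841 ≡ 306 (mod 1363)
10^32 ≡ 306^2 = 93636 ≡ 952 (mod 1363)
10^64 ≡ 952^2 = 906304 ≡ 1272 (mod 1363)
10^128 ≡ 1272^2 = 1617984 ≡ 103 (mod 1363)
10^256 ≡ 103^2 = 10609 ≡ 1068 (mod 1363)
10^512 ≡ 1068^2 = 1140624 ≡ 1156 (mod 1363)
10^1024 ≡ 1156^2 = 1336336 ≡ 596 (mod 1363)
1362 = 1024 + 256 + 64 + 16 + 2 in binary powers of 2.
So 10^1362 ≡ 596 · 1068 · 1272 · 306 · 100 ≡ 63 (mod 1363).
Since 63 ≠ 1, base 10 is a Fermat witness: 1363 is composite.

63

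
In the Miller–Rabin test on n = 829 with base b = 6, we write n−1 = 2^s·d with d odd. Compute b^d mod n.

829 − 1 = 828 = 2^2 · 207, so d = 207.
6^1 ≡ 6 (mod 829)
6^2 ≡ 6^2 = 36 ≡ 36 (mod 829)
6^4 ≡ 36^2 = 1296 ≡ 467 (mod 829)
6^8 ≡ 467^2 = 218089 ≡ 62 (mod 829)
6^16 ≡ 62^2 = 3844 ≡ 528 (mod 829)
6^32 ≡ 528^2 = 278784 ≡ 240 (mod 829)
6^64 ≡ 240^2 = 57600 ≡ 399 (mod 829)
6^128 ≡ 399^2 = 159201 ≡ 33 (mod 829)
207 = 128 + 64 + 8 + 4 + 2 + 1 in binary powers of 2.
So 6^207 ≡ 33 · 399 · 62 · 467 · 36 · 6 ≡ 583 (mod 829).
Squaring chain: 583 → 828; reaches −1, so base 6 does not prove 829 composite.

583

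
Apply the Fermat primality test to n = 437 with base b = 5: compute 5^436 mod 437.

397

5^1 ≡ 5 (mod 437)
5^2 ≡ 5^2 = 25 ≡ 25 (mod 437)
5^4 ≡ 25^2 = 625 ≡ 188 (mod 437)
5^8 ≡ 188^2 = 35344 ≡ 384 (mod 437)
5^16 ≡ 384^2 = 147456 ≡ 187 (mod 437)
5^32 ≡ 187^2 = 34969 ≡ 9 (mod 437)
5^64 ≡ 9^2 = 81 ≡ 81 (mod 437)
5^128 ≡ 81^2 = 6561 ≡ 6 (mod 437)
5^256 ≡ 6^2 = 36 ≡ 36 (mod 437)
436 = 256 + 128 + 32 + 16 + 4 in binary powers of 2.
So 5^436 ≡ 36 · 6 · 9 · 187 · 188 ≡ 397 (mod 437).
Since 397 ≠ 1, base 5 is a Fermat witness: 437 is composite.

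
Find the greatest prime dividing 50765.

71

50765 = 5 · 10153
10153 = 11 · 923
923 = 13 · 71
71 is prime.
So 50765 = 5 · 11 · 13 · 71; the largest prime factor is 71.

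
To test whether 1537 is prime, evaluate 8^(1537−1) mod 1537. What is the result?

837

8^1 ≡ 8 (mod 1537)
8^2 ≡ 8^2 = 64 ≡ 64 (mod 1537)
8^4 ≡ 64^2 = 4096 ≡ 1022 (mod 1537)
8^8 ≡ 1022^2 = 1044484 ≡ 861 (mod 1537)
8^16 ≡ 861^2 = 741321 ≡ 487 (mod 1537)
8^32 ≡ 487^2 = 237169 ≡ 471 (mod 1537)
8^64 ≡ 471^2 = 221841 ≡ 513 (mod 1537)
8^128 ≡ 513^2 = 263169 ≡ 342 (mod 1537)
8^256 ≡ 342^2 = 116964 ≡ 152 (mod 1537)
8^512 ≡ 152^2 = 23104 ≡ 49 (mod 1537)
8^1024 ≡ 49^2 = 2401 ≡ 864 (mod 1537)
1536 = 1024 + 512 in binary powers of 2.
So 8^1536 ≡ 864 · 49 ≡ 837 (mod 1537).
Since 837 ≠ 1, base 8 is a Fermat witness: 1537 is composite.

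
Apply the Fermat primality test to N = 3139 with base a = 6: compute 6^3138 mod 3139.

2710

6^1 ≡ 6 (mod 3139)
6^2 ≡ 6^2 = 36 ≡ 36 (mod 3139)
6^4 ≡ 36^2 = 1296 ≡ 1296 (mod 3139)
6^8 ≡ 1296^2 = 1679616 ≡ 251 (mod 3139)
6^16 ≡ 251^2 = 63001 ≡ 221 (mod 3139)
6^32 ≡ 221^2 = 48841 ≡ 1756 (mod 3139)
6^64 ≡ 1756^2 = 3083536 ≡ 1038 (mod 3139)
6^128 ≡ 1038^2 = 1077444 ≡ 767 (mod 3139)
6^256 ≡ 767^2 = 588289 ≡ 1296 (mod 3139)
6^512 ≡ 1296^2 = 1679616 ≡ 251 (mod 3139)
6^1024 ≡ 251^2 = 63001 ≡ 221 (mod 3139)
6^2048 ≡ 221^2 = 48841 ≡ 1756 (mod 3139)
3138 = 2048 + 1024 + 64 + 2 in binary powers of 2.
So 6^3138 ≡ 1756 · 221 · 1038 · 36 ≡ 2710 (mod 3139).
Since 2710 ≠ 1, base 6 is a Fermat witness: 3139 is composite.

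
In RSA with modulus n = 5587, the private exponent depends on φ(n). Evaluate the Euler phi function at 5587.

Factor: 5587 = 37 · 151.
φ(5587) = (37−1) · (151−1) = 36 · 150 = 5400.

5400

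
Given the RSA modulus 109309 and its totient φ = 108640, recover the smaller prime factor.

281

φ(n) = (p−1)(q−1) = n − (p+q) + 1, so p + q = 109309 − 108640 + 1 = 670.
p and q are the roots of t² − 670t + 109309 = 0.
Discriminant: 670² − 4·109309 = 448900 − 437236 = 11664; √11664 = 108.
q = (670 − 108)/2 = 281, p = (670 + 108)/2 = 389.
Check: 281 · 389 = 109309.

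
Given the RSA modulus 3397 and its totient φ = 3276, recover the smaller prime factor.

43

φ(n) = (p−1)(q−1) = n − (p+q) + 1, so p + q = 3397 − 3276 + 1 = 122.
p and q are the roots of t² − 122t + 3397 = 0.
Discriminant: 122² − 4·3397 = 14884 − 13588 = 1296; √1296 = 36.
q = (122 − 36)/2 = 43, p = (122 + 36)/2 = 79.
Check: 43 · 79 = 3397.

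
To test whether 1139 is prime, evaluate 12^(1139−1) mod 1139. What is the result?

892

12^1 ≡ 12 (mod 1139)
12^2 ≡ 12^2 = 144 ≡ 144 (mod 1139)
12^4 ≡ 144^2 = 20736 ≡ 234 (mod 1139)
12^8 ≡ 234^2 = 54756 ≡ 84 (mod 1139)
12^16 ≡ 84^2 = 7056 ≡ 222 (mod 1139)
12^32 ≡ 222^2 = 49284 ≡ 307 (mod 1139)
12^64 ≡ 307^2 = 94249 ≡ 851 (mod 1139)
12^128 ≡ 851^2 = 724201 ≡ 936 (mod 1139)
12^256 ≡ 936^2 = 876096 ≡ 205 (mod 1139)
12^512 ≡ 205^2 = 42025 ≡ 1021 (mod 1139)
12^1024 ≡ 1021^2 = 1042441 ≡ 256 (mod 1139)
1138 = 1024 + 64 + 32 + 16 + 2 in binary powers of 2.
So 12^1138 ≡ 256 · 851 · 307 · 222 · 144 ≡ 892 (mod 1139).
Since 892 ≠ 1, base 12 is a Fermat witness: 1139 is composite.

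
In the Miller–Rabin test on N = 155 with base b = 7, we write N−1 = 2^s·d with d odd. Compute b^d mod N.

155 − 1 = 154 = 2^1 · 77, so d = 77.
7^1 ≡ 7 (mod 155)
7^2 ≡ 7^2 = 49 ≡ 49 (mod 155)
7^4 ≡ 49^2 = 2401 ≡ 76 (mod 155)
7^8 ≡ 76^2 = 5776 ≡ 41 (mod 155)
7^16 ≡ 41^2 = 1681 ≡ 131 (mod 155)
7^32 ≡ 131^2 = 17161 ≡ 111 (mod 155)
7^64 ≡ 111^2 = 12321 ≡ 76 (mod 155)
77 = 64 + 8 + 4 + 1 in binary powers of 2.
So 7^77 ≡ 76 · 41 · 76 · 7 ≡ 142 (mod 155).
Squaring chain: 142; never reaches −1, so base 7 is a Miller–Rabin witness that 155 is composite.

142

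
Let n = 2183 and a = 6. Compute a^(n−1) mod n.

1553

6^1 ≡ 6 (mod 2183)
6^2 ≡ 6^2 = 36 ≡ 36 (mod 2183)
6^4 ≡ 36^2 = 1296 ≡ 1296 (mod 2183)
6^8 ≡ 1296^2 = 1679616 ≡ 889 (mod 2183)
6^16 ≡ 889^2 = 790321 ≡ 75 (mod 2183)
6^32 ≡ 75^2 = 5625 ≡ 1259 (mod 2183)
6^64 ≡ 1259^2 = 1585081 ≡ 223 (mod 2183)
6^128 ≡ 223^2 = 49729 ≡ 1703 (mod 2183)
6^256 ≡ 1703^2 = 2900209 ≡ 1185 (mod 2183)
6^512 ≡ 1185^2 = 1404225 ≡ 556 (mod 2183)
6^1024 ≡ 556^2 = 309136 ≡ 1333 (mod 2183)
6^2048 ≡ 1333^2 = 1776889 ≡ 2110 (mod 2183)
2182 = 2048 + 128 + 4 + 2 in binary powers of 2.
So 6^2182 ≡ 2110 · 1703 · 1296 · 36 ≡ 1553 (mod 2183).
Since 1553 ≠ 1, base 6 is a Fermat witness: 2183 is composite.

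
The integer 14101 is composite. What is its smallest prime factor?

59

14101 is odd.
Digit sum 7, not divisible by 3.
Ends in 1: not divisible by 5.
7: 14101 = 7·2014 + 3
11: 14101 = 11·1281 + 10
13: 14101 = 13·1084 + 9
17: 14101 = 17·829 + 8
19: 14101 = 19·742 + 3
23: 14101 = 23·613 + 2
29: 14101 = 29·486 + 7
31: 14101 = 31·454 + 27
37: 14101 = 37·381 + 4
41: 14101 = 41·343 + 38
43: 14101 = 43·327 + 40
47: 14101 = 47·300 + 1
53: 14101 = 53·266 + 3
59: 14101 = 59·239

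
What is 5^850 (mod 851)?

818

5^1 ≡ 5 (mod 851)
5^2 ≡ 5^2 = 25 ≡ 25 (mod 851)
5^4 ≡ 25^2 = 625 ≡ 625 (mod 851)
5^8 ≡ 625^2 = 390625 ≡ 16 (mod 851)
5^16 ≡ 16^2 = 256 ≡ 256 (mod 851)
5^32 ≡ 256^2 = 65536 ≡ 9 (mod 851)
5^64 ≡ 9^2 = 81 ≡ 81 (mod 851)
5^128 ≡ 81^2 = 6561 ≡ 604 (mod 851)
5^256 ≡ 604^2 = 364816 ≡ 588 (mod 851)
5^512 ≡ 588^2 = 345744 ≡ 238 (mod 851)
850 = 512 + 256 + 64 + 16 + 2 in binary powers of 2.
So 5^850 ≡ 238 · 588 · 81 · 256 · 25 ≡ 818 (mod 851).
Since 818 ≠ 1, base 5 is a Fermat witness: 851 is composite.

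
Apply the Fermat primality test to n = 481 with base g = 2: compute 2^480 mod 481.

248

2^1 ≡ 2 (mod 481)
2^2 ≡ 2^2 = 4 ≡ 4 (mod 481)
2^4 ≡ 4^2 = 16 ≡ 16 (mod 481)
2^8 ≡ 16^2 = 256 ≡ 256 (mod 481)
2^16 ≡ 256^2 = 65536 ≡ 120 (mod 481)
2^32 ≡ 120^2 = 14400 ≡ 451 (mod 481)
2^64 ≡ 451^2 = 203401 ≡ 419 (mod 481)
2^128 ≡ 419^2 = 175561 ≡ 477 (mod 481)
2^256 ≡ 477^2 = 227529 ≡ 16 (mod 481)
480 = 256 + 128 + 64 + 32 in binary powers of 2.
So 2^480 ≡ 16 · 477 · 419 · 451 ≡ 248 (mod 481).
Since 248 ≠ 1, base 2 is a Fermat witness: 481 is composite.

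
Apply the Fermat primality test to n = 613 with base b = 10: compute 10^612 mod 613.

10^1 ≡ 10 (mod 613)
10^2 ≡ 10^2 = 100 ≡ 100 (mod 613)
10^4 ≡ 100^2 = 10000 ≡ 192 (mod 613)
10^8 ≡ 192^2 = 36864 ≡ 84 (mod 613)
10^16 ≡ 84^2 = 7056 ≡ 313 (mod 613)
10^32 ≡ 313^2 = 97969 ≡ 502 (mod 613)
10^64 ≡ 502^2 = 252004 ≡ 61 (mod 613)
10^128 ≡ 61^2 = 3721 ≡ 43 (mod 613)
10^256 ≡ 43^2 = 1849 ≡ 10 (mod 613)
10^512 ≡ 10^2 = 100 ≡ 100 (mod 613)
612 = 512 + 64 + 32 + 4 in binary powers of 2.
So 10^612 ≡ 100 · 61 · 502 · 192 ≡ 1 (mod 613).
Since the result is 1, base 10 gives no evidence that 613 is composite.

1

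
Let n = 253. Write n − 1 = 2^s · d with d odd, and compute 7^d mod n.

253 − 1 = 252 = 2^2 · 63, so d = 63.
7^1 ≡ 7 (mod 253)
7^2 ≡ 7^2 = 49 ≡ 49 (mod 253)
7^4 ≡ 49^2 = 2401 ≡ 124 (mod 253)
7^8 ≡ 124^2 = 15376 ≡ 196 (mod 253)
7^16 ≡ 196^2 = 38416 ≡ 213 (mod 253)
7^32 ≡ 213^2 = 45369 ≡ 82 (mod 253)
63 = 32 + 16 + 8 + 4 + 2 + 1 in binary powers of 2.
So 7^63 ≡ 82 · 213 · 196 · 124 · 49 · 7 ≡ 57 (mod 253).
Squaring chain: 57 → 213; never reaches −1, so base 7 is a Miller–Rabin witness that 253 is composite.

57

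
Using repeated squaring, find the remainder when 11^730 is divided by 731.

508

11^1 ≡ 11 (mod 731)
11^2 ≡ 11^2 = 121 ≡ 121 (mod 731)
11^4 ≡ 121^2 = 14641 ≡ 21 (mod 731)
11^8 ≡ 21^2 = 441 ≡ 441 (mod 731)
11^16 ≡ 441^2 = 194481 ≡ 35 (mod 731)
11^32 ≡ 35^2 = 1225 ≡ 494 (mod 731)
11^64 ≡ 494^2 = 244036 ≡ 613 (mod 731)
11^128 ≡ 613^2 = 375769 ≡ 35 (mod 731)
11^256 ≡ 35^2 = 1225 ≡ 494 (mod 731)
11^512 ≡ 494^2 = 244036 ≡ 613 (mod 731)
730 = 512 + 128 + 64 + 16 + 8 + 2 in binary powers of 2.
So 11^730 ≡ 613 · 35 · 613 · 35 · 441 · 121 ≡ 508 (mod 731).
Since 508 ≠ 1, base 11 is a Fermat witness: 731 is composite.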